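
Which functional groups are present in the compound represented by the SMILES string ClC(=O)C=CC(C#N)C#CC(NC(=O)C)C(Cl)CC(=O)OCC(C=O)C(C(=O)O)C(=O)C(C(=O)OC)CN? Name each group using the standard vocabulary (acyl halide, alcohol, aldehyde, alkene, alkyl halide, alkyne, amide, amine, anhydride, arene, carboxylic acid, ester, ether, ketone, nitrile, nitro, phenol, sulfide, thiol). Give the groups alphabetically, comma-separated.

–C(=O)Cl: carbonyl C bonded to C and to a halogen → acyl halide (not alkyl halide).
C=C double bond → alkene.
pendant –C≡N: nitrile.
C≡C triple bond → alkyne.
pendant –NHC(=O)CH3: N bonded to a carbonyl → amide (not amine).
halogen on an sp³ carbon → alkyl halide.
–C(=O)–O–C with C on the carbonyl side → ester.
pendant –CHO: carbonyl C bonded to C and H → aldehyde.
pendant –COOH: carbonyl C bonded to C and –OH → carboxylic acid.
–C(=O)– with carbon on both sides → ketone.
pendant –COOCH3: carbonyl C bonded to C and –OCH3 → ester.
–NH2 on an sp³ carbon with no adjacent C=O → amine.

acyl halide, aldehyde, alkene, alkyl halide, alkyne, amide, amine, carboxylic acid, ester, ketone, nitrile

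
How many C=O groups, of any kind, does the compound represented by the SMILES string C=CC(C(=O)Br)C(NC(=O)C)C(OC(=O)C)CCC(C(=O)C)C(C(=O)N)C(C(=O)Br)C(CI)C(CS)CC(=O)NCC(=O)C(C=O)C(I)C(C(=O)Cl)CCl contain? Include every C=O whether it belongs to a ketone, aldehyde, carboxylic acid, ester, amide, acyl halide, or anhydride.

CH(COBr): acyl halide, 1 C=O (running total 1).
CH(NHCOCH3): amide, 1 C=O (running total 2).
CH(OCOCH3): ester, 1 C=O (running total 3).
CH(COCH3): ketone, 1 C=O (running total 4).
CH(CONH2): amide, 1 C=O (running total 5).
CH(COBr): acyl halide, 1 C=O (running total 6).
CH2CONHCH2: amide, 1 C=O (running total 7).
CO: ketone, 1 C=O (running total 8).
CH(CHO): aldehyde, 1 C=O (running total 9).
CH(COCl): acyl halide, 1 C=O (running total 10).

10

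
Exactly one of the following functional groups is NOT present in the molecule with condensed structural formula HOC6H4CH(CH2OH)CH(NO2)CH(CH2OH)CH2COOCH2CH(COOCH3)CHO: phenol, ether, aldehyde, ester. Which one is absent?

aldehyde: present (CHO — terminal –CHO: carbonyl C bonded to H and C → aldehyde).
ester: present (CH2COOCH2 — –C(=O)–O–C with C on the carbonyl side → ester).
phenol: present (HOC6H4 — –OH attached directly to an aromatic ring → phenol (not alcohol); the ring itself is an arene).
ether: absent. In each of CH2COOCH2 and CH(COOCH3), the C–O–C oxygen is adjacent to a C=O, so it belongs to an ester, not an ether.

ether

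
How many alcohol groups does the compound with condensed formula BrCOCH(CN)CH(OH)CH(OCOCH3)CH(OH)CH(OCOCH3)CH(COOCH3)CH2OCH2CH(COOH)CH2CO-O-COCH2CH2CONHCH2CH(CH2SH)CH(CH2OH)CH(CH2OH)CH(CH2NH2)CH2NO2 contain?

Reading the structure from left to right:
  BrCO: –C(=O)Br: carbonyl C bonded to C and to a halogen → acyl halide (not alkyl halide).
  CH(CN): pendant –C≡N: nitrile.
  CH(OH): –OH on an sp³ carbon → alcohol (secondary).
  CH(OCOCH3): pendant –OC(=O)CH3: an acyloxy group → ester.
  CH(OH): –OH on an sp³ carbon → alcohol (secondary).
  CH(OCOCH3): pendant –OC(=O)CH3: an acyloxy group → ester.
  CH(COOCH3): pendant –COOCH3: carbonyl C bonded to C and –OCH3 → ester.
  CH2OCH2: C–O–C with sp³ carbons on both sides and no adjacent C=O → ether.
  CH(COOH): pendant –COOH: carbonyl C bonded to C and –OH → carboxylic acid.
  CH2CO-O-COCH2: two acyl groups sharing one oxygen, –C(=O)–O–C(=O)– → anhydride.
  CH2CONHCH2: –C(=O)–N– linkage → amide (the N is not an amine).
  CH(CH2SH): pendant –CH2SH → thiol.
  CH(CH2OH): pendant –CH2OH on an sp³ backbone C → alcohol.
  CH(CH2OH): pendant –CH2OH on an sp³ backbone C → alcohol.
  CH(CH2NH2): pendant –CH2NH2: N on sp³ C, no adjacent C=O → amine.
  CH2NO2: –NO2 on carbon → nitro group.
Alcohol appears at: CH(OH), CH(OH), CH(CH2OH), CH(CH2OH) → 4.

4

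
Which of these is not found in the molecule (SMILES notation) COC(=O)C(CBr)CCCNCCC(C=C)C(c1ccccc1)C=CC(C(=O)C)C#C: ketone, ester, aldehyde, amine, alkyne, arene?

ester: present (CH3OOC — CH3O–C(=O)–: carbonyl C bonded to C and to –OCH3 → ester (not ketone + ether)).
arene: present (CH(C6H5) — pendant –C6H5: benzene ring → arene).
amine: present (CH2NHCH2 — C–N–C with sp³ carbons and no adjacent C=O → amine (secondary)).
alkyne: present (C≡CH — C≡C triple bond → alkyne).
ketone: present (CH(COCH3) — pendant –COCH3: carbonyl C bonded to two carbons → ketone).
aldehyde: absent. In CH(COCH3), the carbonyl carbon is bonded to two carbons, so it is a ketone, not an aldehyde.

aldehyde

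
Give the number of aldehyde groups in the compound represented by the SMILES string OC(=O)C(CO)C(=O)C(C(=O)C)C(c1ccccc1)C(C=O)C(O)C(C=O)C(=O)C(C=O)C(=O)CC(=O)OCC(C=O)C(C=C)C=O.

–COOH: carbonyl C bonded to –OH and C → carboxylic acid (the –OH is not a separate alcohol).
pendant –CH2OH on an sp³ backbone C → alcohol.
–C(=O)– with carbon on both sides → ketone.
pendant –COCH3: carbonyl C bonded to two carbons → ketone.
pendant –C6H5: benzene ring → arene.
pendant –CHO: carbonyl C bonded to C and H → aldehyde.
–OH on an sp³ carbon → alcohol (secondary).
pendant –CHO: carbonyl C bonded to C and H → aldehyde.
–C(=O)– with carbon on both sides → ketone.
pendant –CHO: carbonyl C bonded to C and H → aldehyde.
–C(=O)– with carbon on both sides → ketone.
–C(=O)–O–C with C on the carbonyl side → ester.
pendant –CHO: carbonyl C bonded to C and H → aldehyde.
pendant –CH=CH2: C=C double bond → alkene.
terminal –CHO: carbonyl C bonded to H and C → aldehyde.
Aldehyde appears at: CH(CHO), CH(CHO), CH(CHO), CH(CHO), CHO → 5.

5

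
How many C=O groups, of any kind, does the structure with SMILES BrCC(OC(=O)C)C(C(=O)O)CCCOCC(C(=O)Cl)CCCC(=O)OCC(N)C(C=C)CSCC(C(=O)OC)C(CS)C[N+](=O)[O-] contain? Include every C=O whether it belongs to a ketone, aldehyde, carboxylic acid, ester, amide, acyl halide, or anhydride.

CH(OCOCH3): ester, 1 C=O (running total 1).
CH(COOH): carboxylic acid, 1 C=O (running total 2).
CH(COCl): acyl halide, 1 C=O (running total 3).
CH2COOCH2: ester, 1 C=O (running total 4).
CH(COOCH3): ester, 1 C=O (running total 5).

5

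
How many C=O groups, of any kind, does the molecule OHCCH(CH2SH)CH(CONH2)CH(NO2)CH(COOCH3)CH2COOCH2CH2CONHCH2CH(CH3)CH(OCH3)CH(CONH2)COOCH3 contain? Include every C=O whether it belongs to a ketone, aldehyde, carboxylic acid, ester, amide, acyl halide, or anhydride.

OHC: aldehyde, 1 C=O (running total 1).
CH(CONH2): amide, 1 C=O (running total 2).
CH(COOCH3): ester, 1 C=O (running total 3).
CH2COOCH2: ester, 1 C=O (running total 4).
CH2CONHCH2: amide, 1 C=O (running total 5).
CH(CONH2): amide, 1 C=O (running total 6).
COOCH3: ester, 1 C=O (running total 7).

7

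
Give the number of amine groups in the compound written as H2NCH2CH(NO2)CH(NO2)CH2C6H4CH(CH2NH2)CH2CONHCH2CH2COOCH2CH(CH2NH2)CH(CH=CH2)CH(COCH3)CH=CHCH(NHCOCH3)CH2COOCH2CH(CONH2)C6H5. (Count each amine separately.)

Taking each segment in turn:
  H2NCH2: –NH2 on an sp³ carbon with no adjacent C=O → amine.
  CH(NO2): –NO2 on an sp³ carbon → nitro (the N=O is not a carbonyl).
  CH(NO2): –NO2 on an sp³ carbon → nitro (the N=O is not a carbonyl).
  C6H4: para-disubstituted benzene ring → arene.
  CH(CH2NH2): pendant –CH2NH2: N on sp³ C, no adjacent C=O → amine.
  CH2CONHCH2: –C(=O)–N– linkage → amide (the N is not an amine).
  CH2COOCH2: –C(=O)–O–C with C on the carbonyl side → ester.
  CH(CH2NH2): pendant –CH2NH2: N on sp³ C, no adjacent C=O → amine.
  CH(CH=CH2): pendant –CH=CH2: C=C double bond → alkene.
  CH(COCH3): pendant –COCH3: carbonyl C bonded to two carbons → ketone.
  CH=CH: C=C double bond → alkene.
  CH(NHCOCH3): pendant –NHC(=O)CH3: N bonded to a carbonyl → amide (not amine).
  CH2COOCH2: –C(=O)–O–C with C on the carbonyl side → ester.
  CH(CONH2): pendant –CONH2: carbonyl C bonded to C and N → amide.
  C6H5: –C6H5 phenyl ring → arene.
Amine appears at: H2NCH2, CH(CH2NH2), CH(CH2NH2) → 3.

3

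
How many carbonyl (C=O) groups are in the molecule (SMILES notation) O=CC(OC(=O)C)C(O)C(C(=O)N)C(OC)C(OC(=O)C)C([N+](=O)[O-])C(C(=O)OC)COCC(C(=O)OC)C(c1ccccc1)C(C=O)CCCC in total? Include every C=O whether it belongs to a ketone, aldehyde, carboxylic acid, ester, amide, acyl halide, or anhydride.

7

OHC: aldehyde, 1 C=O (running total 1).
CH(OCOCH3): ester, 1 C=O (running total 2).
CH(CONH2): amide, 1 C=O (running total 3).
CH(OCOCH3): ester, 1 C=O (running total 4).
CH(COOCH3): ester, 1 C=O (running total 5).
CH(COOCH3): ester, 1 C=O (running total 6).
CH(CHO): aldehyde, 1 C=O (running total 7).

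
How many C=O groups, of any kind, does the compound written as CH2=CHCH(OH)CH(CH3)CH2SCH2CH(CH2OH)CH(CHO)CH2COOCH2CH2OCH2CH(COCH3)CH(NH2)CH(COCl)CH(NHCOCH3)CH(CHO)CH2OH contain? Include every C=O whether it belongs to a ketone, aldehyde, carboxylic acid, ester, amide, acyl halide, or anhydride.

CH(CHO): aldehyde, 1 C=O (running total 1).
CH2COOCH2: ester, 1 C=O (running total 2).
CH(COCH3): ketone, 1 C=O (running total 3).
CH(COCl): acyl halide, 1 C=O (running total 4).
CH(NHCOCH3): amide, 1 C=O (running total 5).
CH(CHO): aldehyde, 1 C=O (running total 6).

6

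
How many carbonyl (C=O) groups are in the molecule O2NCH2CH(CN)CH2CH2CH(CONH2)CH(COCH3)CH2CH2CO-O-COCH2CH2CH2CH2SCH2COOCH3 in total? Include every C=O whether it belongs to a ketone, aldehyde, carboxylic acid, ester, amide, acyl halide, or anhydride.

CH(CONH2): amide, 1 C=O (running total 1).
CH(COCH3): ketone, 1 C=O (running total 2).
CH2CO-O-COCH2: anhydride, 2 C=O (running total 4).
COOCH3: ester, 1 C=O (running total 5).

5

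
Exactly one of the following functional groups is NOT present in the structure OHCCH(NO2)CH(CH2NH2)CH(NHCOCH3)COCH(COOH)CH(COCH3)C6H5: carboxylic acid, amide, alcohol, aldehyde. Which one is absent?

carboxylic acid: present (CH(COOH) — pendant –COOH: carbonyl C bonded to C and –OH → carboxylic acid).
amide: present (CH(NHCOCH3) — pendant –NHC(=O)CH3: N bonded to a carbonyl → amide (not amine)).
aldehyde: present (OHC — terminal –CHO: carbonyl C bonded to H and C → aldehyde).
alcohol: absent. In CH(COOH), the –OH sits on a carbonyl carbon, making it part of a carboxylic acid, not an alcohol.

alcohol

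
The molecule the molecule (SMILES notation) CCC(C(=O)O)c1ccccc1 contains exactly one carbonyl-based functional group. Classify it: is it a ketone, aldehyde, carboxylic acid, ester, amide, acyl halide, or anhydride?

carboxylic acid

The carbonyl is in the CH(COOH) segment: pendant –COOH: carbonyl C bonded to C and –OH → carboxylic acid.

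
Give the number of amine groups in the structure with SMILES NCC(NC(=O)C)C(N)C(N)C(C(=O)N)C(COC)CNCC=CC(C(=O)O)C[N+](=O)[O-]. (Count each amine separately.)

–NH2 on an sp³ carbon with no adjacent C=O → amine.
pendant –NHC(=O)CH3: N bonded to a carbonyl → amide (not amine).
–NH2 on an sp³ carbon with no adjacent C=O → amine.
–NH2 on an sp³ carbon with no adjacent C=O → amine.
pendant –CONH2: carbonyl C bonded to C and N → amide.
pendant –CH2OCH3: C–O–C linkage → ether.
C–N–C with sp³ carbons and no adjacent C=O → amine (secondary).
C=C double bond → alkene.
pendant –COOH: carbonyl C bonded to C and –OH → carboxylic acid.
–NO2 on carbon → nitro group.
Amine appears at: H2NCH2, CH(NH2), CH(NH2), CH2NHCH2 → 4.

4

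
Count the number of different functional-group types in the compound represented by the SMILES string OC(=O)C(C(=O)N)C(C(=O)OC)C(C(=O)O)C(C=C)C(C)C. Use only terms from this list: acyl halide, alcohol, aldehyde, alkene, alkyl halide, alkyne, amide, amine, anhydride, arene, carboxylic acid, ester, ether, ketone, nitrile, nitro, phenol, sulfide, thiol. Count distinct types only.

4

Reading the structure from left to right:
  HOOC: –COOH: carbonyl C bonded to –OH and C → carboxylic acid (the –OH is not a separate alcohol).
  CH(CONH2): pendant –CONH2: carbonyl C bonded to C and N → amide.
  CH(COOCH3): pendant –COOCH3: carbonyl C bonded to C and –OCH3 → ester.
  CH(COOH): pendant –COOH: carbonyl C bonded to C and –OH → carboxylic acid.
  CH(CH=CH2): pendant –CH=CH2: C=C double bond → alkene.
Distinct types present: alkene, amide, carboxylic acid, ester.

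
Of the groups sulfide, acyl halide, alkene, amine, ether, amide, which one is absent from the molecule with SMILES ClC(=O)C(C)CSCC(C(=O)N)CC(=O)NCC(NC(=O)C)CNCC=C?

ether

alkene: present (CH=CH2 — C=C double bond → alkene).
amine: present (CH2NHCH2 — C–N–C with sp³ carbons and no adjacent C=O → amine (secondary)).
sulfide: present (CH2SCH2 — C–S–C linkage → sulfide (thioether)).
acyl halide: present (ClCO — –C(=O)Cl: carbonyl C bonded to C and to a halogen → acyl halide (not alkyl halide)).
amide: present (CH(CONH2) — pendant –CONH2: carbonyl C bonded to C and N → amide).
ether: no segment matches this pattern.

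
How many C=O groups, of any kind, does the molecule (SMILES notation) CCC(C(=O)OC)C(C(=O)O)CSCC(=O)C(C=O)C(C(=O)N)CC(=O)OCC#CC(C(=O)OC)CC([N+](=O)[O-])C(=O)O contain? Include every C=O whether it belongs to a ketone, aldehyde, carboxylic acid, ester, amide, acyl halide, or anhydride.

8

CH(COOCH3): ester, 1 C=O (running total 1).
CH(COOH): carboxylic acid, 1 C=O (running total 2).
CO: ketone, 1 C=O (running total 3).
CH(CHO): aldehyde, 1 C=O (running total 4).
CH(CONH2): amide, 1 C=O (running total 5).
CH2COOCH2: ester, 1 C=O (running total 6).
CH(COOCH3): ester, 1 C=O (running total 7).
COOH: carboxylic acid, 1 C=O (running total 8).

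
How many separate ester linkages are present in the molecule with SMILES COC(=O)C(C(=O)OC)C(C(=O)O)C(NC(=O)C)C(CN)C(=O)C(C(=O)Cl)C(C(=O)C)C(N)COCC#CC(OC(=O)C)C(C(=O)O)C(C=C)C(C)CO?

3

CH3O–C(=O)–: carbonyl C bonded to C and to –OCH3 → ester (not ketone + ether).
pendant –COOCH3: carbonyl C bonded to C and –OCH3 → ester.
pendant –COOH: carbonyl C bonded to C and –OH → carboxylic acid.
pendant –NHC(=O)CH3: N bonded to a carbonyl → amide (not amine).
pendant –CH2NH2: N on sp³ C, no adjacent C=O → amine.
–C(=O)– with carbon on both sides → ketone.
pendant –C(=O)X: carbonyl C bonded to C and halogen → acyl halide.
pendant –COCH3: carbonyl C bonded to two carbons → ketone.
–NH2 on an sp³ carbon with no adjacent C=O → amine.
C–O–C with sp³ carbons on both sides and no adjacent C=O → ether.
C≡C triple bond → alkyne.
pendant –OC(=O)CH3: an acyloxy group → ester.
pendant –COOH: carbonyl C bonded to C and –OH → carboxylic acid.
pendant –CH=CH2: C=C double bond → alkene.
–OH on an sp³ carbon → alcohol.
Ester appears at: CH3OOC, CH(COOCH3), CH(OCOCH3) → 3.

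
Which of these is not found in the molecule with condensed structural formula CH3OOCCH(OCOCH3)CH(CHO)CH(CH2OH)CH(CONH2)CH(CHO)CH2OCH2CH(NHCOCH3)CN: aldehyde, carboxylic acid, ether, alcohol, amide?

amide: present (CH(CONH2) — pendant –CONH2: carbonyl C bonded to C and N → amide).
alcohol: present (CH(CH2OH) — pendant –CH2OH on an sp³ backbone C → alcohol).
ether: present (CH2OCH2 — C–O–C with sp³ carbons on both sides and no adjacent C=O → ether).
aldehyde: present (CH(CHO) — pendant –CHO: carbonyl C bonded to C and H → aldehyde).
carboxylic acid: absent. In each of CH3OOC and CH(OCOCH3), the acyl oxygen is bonded to carbon (–O–C), not to H, so this is an ester. In each of CH(CONH2) and CH(NHCOCH3), the carbonyl is bonded to nitrogen, not to –OH; that is an amide.

carboxylic acid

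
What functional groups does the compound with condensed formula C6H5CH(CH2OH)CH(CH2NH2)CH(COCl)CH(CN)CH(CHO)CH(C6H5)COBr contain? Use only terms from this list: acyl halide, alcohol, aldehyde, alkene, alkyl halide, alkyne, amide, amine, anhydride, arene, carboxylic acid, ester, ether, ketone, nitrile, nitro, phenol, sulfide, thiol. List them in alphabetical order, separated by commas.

acyl halide, alcohol, aldehyde, amine, arene, nitrile

C6H5– phenyl ring → arene.
pendant –CH2OH on an sp³ backbone C → alcohol.
pendant –CH2NH2: N on sp³ C, no adjacent C=O → amine.
pendant –C(=O)X: carbonyl C bonded to C and halogen → acyl halide.
pendant –C≡N: nitrile.
pendant –CHO: carbonyl C bonded to C and H → aldehyde.
pendant –C6H5: benzene ring → arene.
–C(=O)Br: carbonyl C bonded to C and to a halogen → acyl halide (not alkyl halide).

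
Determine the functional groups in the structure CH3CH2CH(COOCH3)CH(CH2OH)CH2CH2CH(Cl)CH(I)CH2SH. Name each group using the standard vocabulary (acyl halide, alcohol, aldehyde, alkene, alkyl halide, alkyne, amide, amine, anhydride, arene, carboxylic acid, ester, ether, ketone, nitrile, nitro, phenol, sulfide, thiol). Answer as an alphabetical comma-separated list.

Taking each segment in turn:
  CH(COOCH3): pendant –COOCH3: carbonyl C bonded to C and –OCH3 → ester.
  CH(CH2OH): pendant –CH2OH on an sp³ backbone C → alcohol.
  CH(Cl): halogen on an sp³ carbon → alkyl halide.
  CH(I): halogen on an sp³ carbon → alkyl halide.
  CH2SH: –SH on an sp³ carbon → thiol.

alcohol, alkyl halide, ester, thiol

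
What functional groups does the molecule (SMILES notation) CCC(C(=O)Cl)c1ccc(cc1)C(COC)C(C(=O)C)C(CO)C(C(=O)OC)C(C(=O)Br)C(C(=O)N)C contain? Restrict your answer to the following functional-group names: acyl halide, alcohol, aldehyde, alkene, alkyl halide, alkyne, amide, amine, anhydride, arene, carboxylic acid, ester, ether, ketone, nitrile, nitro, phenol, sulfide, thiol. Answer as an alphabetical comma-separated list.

acyl halide, alcohol, amide, arene, ester, ether, ketone

Working along the chain:
  CH(COCl): pendant –C(=O)X: carbonyl C bonded to C and halogen → acyl halide.
  C6H4: para-disubstituted benzene ring → arene.
  CH(CH2OCH3): pendant –CH2OCH3: C–O–C linkage → ether.
  CH(COCH3): pendant –COCH3: carbonyl C bonded to two carbons → ketone.
  CH(CH2OH): pendant –CH2OH on an sp³ backbone C → alcohol.
  CH(COOCH3): pendant –COOCH3: carbonyl C bonded to C and –OCH3 → ester.
  CH(COBr): pendant –C(=O)X: carbonyl C bonded to C and halogen → acyl halide.
  CH(CONH2): pendant –CONH2: carbonyl C bonded to C and N → amide.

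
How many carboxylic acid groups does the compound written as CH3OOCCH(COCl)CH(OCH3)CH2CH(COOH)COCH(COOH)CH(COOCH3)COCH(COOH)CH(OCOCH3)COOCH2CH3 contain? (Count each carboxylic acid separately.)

CH3O–C(=O)–: carbonyl C bonded to C and to –OCH3 → ester (not ketone + ether).
pendant –C(=O)X: carbonyl C bonded to C and halogen → acyl halide.
pendant –OCH3: C–O–C with sp³ C, no adjacent C=O → ether.
pendant –COOH: carbonyl C bonded to C and –OH → carboxylic acid.
–C(=O)– with carbon on both sides → ketone.
pendant –COOH: carbonyl C bonded to C and –OH → carboxylic acid.
pendant –COOCH3: carbonyl C bonded to C and –OCH3 → ester.
–C(=O)– with carbon on both sides → ketone.
pendant –COOH: carbonyl C bonded to C and –OH → carboxylic acid.
pendant –OC(=O)CH3: an acyloxy group → ester.
–C(=O)OCH2CH3: carbonyl C bonded to C and to –OEt → ester.
Carboxylic acid appears at: CH(COOH), CH(COOH), CH(COOH) → 3.

3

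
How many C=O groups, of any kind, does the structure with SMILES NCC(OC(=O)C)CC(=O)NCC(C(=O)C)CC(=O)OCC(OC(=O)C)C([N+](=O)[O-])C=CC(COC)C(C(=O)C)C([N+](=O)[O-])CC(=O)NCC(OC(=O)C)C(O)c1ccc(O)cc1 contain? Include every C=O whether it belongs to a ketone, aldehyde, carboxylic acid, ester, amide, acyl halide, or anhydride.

CH(OCOCH3): ester, 1 C=O (running total 1).
CH2CONHCH2: amide, 1 C=O (running total 2).
CH(COCH3): ketone, 1 C=O (running total 3).
CH2COOCH2: ester, 1 C=O (running total 4).
CH(OCOCH3): ester, 1 C=O (running total 5).
CH(COCH3): ketone, 1 C=O (running total 6).
CH2CONHCH2: amide, 1 C=O (running total 7).
CH(OCOCH3): ester, 1 C=O (running total 8).

8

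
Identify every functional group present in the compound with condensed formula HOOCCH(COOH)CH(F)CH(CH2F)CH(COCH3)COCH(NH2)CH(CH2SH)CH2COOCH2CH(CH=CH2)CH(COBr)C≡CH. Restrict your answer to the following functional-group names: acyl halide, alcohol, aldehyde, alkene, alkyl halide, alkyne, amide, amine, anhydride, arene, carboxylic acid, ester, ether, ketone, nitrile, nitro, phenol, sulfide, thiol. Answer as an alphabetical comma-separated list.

acyl halide, alkene, alkyl halide, alkyne, amine, carboxylic acid, ester, ketone, thiol

Working along the chain:
  HOOC: –COOH: carbonyl C bonded to –OH and C → carboxylic acid (the –OH is not a separate alcohol).
  CH(COOH): pendant –COOH: carbonyl C bonded to C and –OH → carboxylic acid.
  CH(F): halogen on an sp³ carbon → alkyl halide.
  CH(CH2F): pendant –CH2X: halogen on sp³ carbon → alkyl halide.
  CH(COCH3): pendant –COCH3: carbonyl C bonded to two carbons → ketone.
  CO: –C(=O)– with carbon on both sides → ketone.
  CH(NH2): –NH2 on an sp³ carbon with no adjacent C=O → amine.
  CH(CH2SH): pendant –CH2SH → thiol.
  CH2COOCH2: –C(=O)–O–C with C on the carbonyl side → ester.
  CH(CH=CH2): pendant –CH=CH2: C=C double bond → alkene.
  CH(COBr): pendant –C(=O)X: carbonyl C bonded to C and halogen → acyl halide.
  C≡CH: C≡C triple bond → alkyne.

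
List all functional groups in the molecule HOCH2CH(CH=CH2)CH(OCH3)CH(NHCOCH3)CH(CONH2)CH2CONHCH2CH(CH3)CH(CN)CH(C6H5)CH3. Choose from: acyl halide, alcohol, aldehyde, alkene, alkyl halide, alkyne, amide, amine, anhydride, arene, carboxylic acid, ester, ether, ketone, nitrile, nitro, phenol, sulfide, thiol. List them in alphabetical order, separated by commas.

Reading the structure from left to right:
  HOCH2: HO– on an sp³ carbon → alcohol.
  CH(CH=CH2): pendant –CH=CH2: C=C double bond → alkene.
  CH(OCH3): pendant –OCH3: C–O–C with sp³ C, no adjacent C=O → ether.
  CH(NHCOCH3): pendant –NHC(=O)CH3: N bonded to a carbonyl → amide (not amine).
  CH(CONH2): pendant –CONH2: carbonyl C bonded to C and N → amide.
  CH2CONHCH2: –C(=O)–N– linkage → amide (the N is not an amine).
  CH(CN): pendant –C≡N: nitrile.
  CH(C6H5): pendant –C6H5: benzene ring → arene.

alcohol, alkene, amide, arene, ether, nitrile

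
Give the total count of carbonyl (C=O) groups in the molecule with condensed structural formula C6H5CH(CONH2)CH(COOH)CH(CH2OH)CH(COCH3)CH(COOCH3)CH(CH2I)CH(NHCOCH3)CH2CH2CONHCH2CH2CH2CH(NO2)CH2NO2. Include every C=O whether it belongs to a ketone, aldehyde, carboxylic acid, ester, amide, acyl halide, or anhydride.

6

CH(CONH2): amide, 1 C=O (running total 1).
CH(COOH): carboxylic acid, 1 C=O (running total 2).
CH(COCH3): ketone, 1 C=O (running total 3).
CH(COOCH3): ester, 1 C=O (running total 4).
CH(NHCOCH3): amide, 1 C=O (running total 5).
CH2CONHCH2: amide, 1 C=O (running total 6).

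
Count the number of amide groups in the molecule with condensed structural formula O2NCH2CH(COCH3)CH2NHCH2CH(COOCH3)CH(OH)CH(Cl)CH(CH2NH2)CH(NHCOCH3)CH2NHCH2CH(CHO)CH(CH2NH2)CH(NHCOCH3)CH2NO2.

2

Taking each segment in turn:
  O2NCH2: –NO2 on carbon → nitro group.
  CH(COCH3): pendant –COCH3: carbonyl C bonded to two carbons → ketone.
  CH2NHCH2: C–N–C with sp³ carbons and no adjacent C=O → amine (secondary).
  CH(COOCH3): pendant –COOCH3: carbonyl C bonded to C and –OCH3 → ester.
  CH(OH): –OH on an sp³ carbon → alcohol (secondary).
  CH(Cl): halogen on an sp³ carbon → alkyl halide.
  CH(CH2NH2): pendant –CH2NH2: N on sp³ C, no adjacent C=O → amine.
  CH(NHCOCH3): pendant –NHC(=O)CH3: N bonded to a carbonyl → amide (not amine).
  CH2NHCH2: C–N–C with sp³ carbons and no adjacent C=O → amine (secondary).
  CH(CHO): pendant –CHO: carbonyl C bonded to C and H → aldehyde.
  CH(CH2NH2): pendant –CH2NH2: N on sp³ C, no adjacent C=O → amine.
  CH(NHCOCH3): pendant –NHC(=O)CH3: N bonded to a carbonyl → amide (not amine).
  CH2NO2: –NO2 on carbon → nitro group.
Amide appears at: CH(NHCOCH3), CH(NHCOCH3) → 2.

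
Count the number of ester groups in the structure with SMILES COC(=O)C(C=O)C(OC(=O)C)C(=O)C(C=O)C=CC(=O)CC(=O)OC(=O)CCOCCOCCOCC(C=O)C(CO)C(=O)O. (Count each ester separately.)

2

CH3O–C(=O)–: carbonyl C bonded to C and to –OCH3 → ester (not ketone + ether).
pendant –CHO: carbonyl C bonded to C and H → aldehyde.
pendant –OC(=O)CH3: an acyloxy group → ester.
–C(=O)– with carbon on both sides → ketone.
pendant –CHO: carbonyl C bonded to C and H → aldehyde.
C=C double bond → alkene.
–C(=O)– with carbon on both sides → ketone.
two acyl groups sharing one oxygen, –C(=O)–O–C(=O)– → anhydride.
C–O–C with sp³ carbons on both sides and no adjacent C=O → ether.
C–O–C with sp³ carbons on both sides and no adjacent C=O → ether.
C–O–C with sp³ carbons on both sides and no adjacent C=O → ether.
pendant –CHO: carbonyl C bonded to C and H → aldehyde.
pendant –CH2OH on an sp³ backbone C → alcohol.
–COOH: carbonyl C bonded to –OH and C → carboxylic acid (the –OH is not a separate alcohol).
Ester appears at: CH3OOC, CH(OCOCH3) → 2.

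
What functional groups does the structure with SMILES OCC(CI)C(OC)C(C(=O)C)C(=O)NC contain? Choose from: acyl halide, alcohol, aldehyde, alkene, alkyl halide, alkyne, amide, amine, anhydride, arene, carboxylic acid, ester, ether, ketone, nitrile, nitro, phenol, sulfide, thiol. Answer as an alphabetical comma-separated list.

Reading the structure from left to right:
  HOCH2: HO– on an sp³ carbon → alcohol.
  CH(CH2I): pendant –CH2X: halogen on sp³ carbon → alkyl halide.
  CH(OCH3): pendant –OCH3: C–O–C with sp³ C, no adjacent C=O → ether.
  CH(COCH3): pendant –COCH3: carbonyl C bonded to two carbons → ketone.
  CONHCH3: –C(=O)NHCH3: carbonyl C bonded to C and to N → amide (the N is not an amine).

alcohol, alkyl halide, amide, ether, ketone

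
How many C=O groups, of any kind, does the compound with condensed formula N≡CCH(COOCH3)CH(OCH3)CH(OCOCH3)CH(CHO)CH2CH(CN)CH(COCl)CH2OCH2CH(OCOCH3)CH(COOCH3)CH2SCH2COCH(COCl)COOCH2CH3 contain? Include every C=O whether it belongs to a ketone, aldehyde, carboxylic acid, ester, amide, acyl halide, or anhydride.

9

CH(COOCH3): ester, 1 C=O (running total 1).
CH(OCOCH3): ester, 1 C=O (running total 2).
CH(CHO): aldehyde, 1 C=O (running total 3).
CH(COCl): acyl halide, 1 C=O (running total 4).
CH(OCOCH3): ester, 1 C=O (running total 5).
CH(COOCH3): ester, 1 C=O (running total 6).
CO: ketone, 1 C=O (running total 7).
CH(COCl): acyl halide, 1 C=O (running total 8).
COOCH2CH3: ester, 1 C=O (running total 9).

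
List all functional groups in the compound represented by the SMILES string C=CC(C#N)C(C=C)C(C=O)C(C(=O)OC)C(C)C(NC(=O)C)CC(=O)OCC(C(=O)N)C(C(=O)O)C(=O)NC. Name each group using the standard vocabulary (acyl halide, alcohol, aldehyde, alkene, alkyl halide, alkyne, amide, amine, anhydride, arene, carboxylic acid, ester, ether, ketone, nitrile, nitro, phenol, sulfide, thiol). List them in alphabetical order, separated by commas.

C=C double bond → alkene.
pendant –C≡N: nitrile.
pendant –CH=CH2: C=C double bond → alkene.
pendant –CHO: carbonyl C bonded to C and H → aldehyde.
pendant –COOCH3: carbonyl C bonded to C and –OCH3 → ester.
pendant –NHC(=O)CH3: N bonded to a carbonyl → amide (not amine).
–C(=O)–O–C with C on the carbonyl side → ester.
pendant –CONH2: carbonyl C bonded to C and N → amide.
pendant –COOH: carbonyl C bonded to C and –OH → carboxylic acid.
–C(=O)NHCH3: carbonyl C bonded to C and to N → amide (the N is not an amine).

aldehyde, alkene, amide, carboxylic acid, ester, nitrile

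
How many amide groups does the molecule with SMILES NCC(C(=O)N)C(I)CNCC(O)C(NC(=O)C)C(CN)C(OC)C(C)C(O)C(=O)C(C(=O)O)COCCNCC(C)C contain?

2

Reading the structure from left to right:
  H2NCH2: –NH2 on an sp³ carbon with no adjacent C=O → amine.
  CH(CONH2): pendant –CONH2: carbonyl C bonded to C and N → amide.
  CH(I): halogen on an sp³ carbon → alkyl halide.
  CH2NHCH2: C–N–C with sp³ carbons and no adjacent C=O → amine (secondary).
  CH(OH): –OH on an sp³ carbon → alcohol (secondary).
  CH(NHCOCH3): pendant –NHC(=O)CH3: N bonded to a carbonyl → amide (not amine).
  CH(CH2NH2): pendant –CH2NH2: N on sp³ C, no adjacent C=O → amine.
  CH(OCH3): pendant –OCH3: C–O–C with sp³ C, no adjacent C=O → ether.
  CH(OH): –OH on an sp³ carbon → alcohol (secondary).
  CO: –C(=O)– with carbon on both sides → ketone.
  CH(COOH): pendant –COOH: carbonyl C bonded to C and –OH → carboxylic acid.
  CH2OCH2: C–O–C with sp³ carbons on both sides and no adjacent C=O → ether.
  CH2NHCH2: C–N–C with sp³ carbons and no adjacent C=O → amine (secondary).
Amide appears at: CH(CONH2), CH(NHCOCH3) → 2.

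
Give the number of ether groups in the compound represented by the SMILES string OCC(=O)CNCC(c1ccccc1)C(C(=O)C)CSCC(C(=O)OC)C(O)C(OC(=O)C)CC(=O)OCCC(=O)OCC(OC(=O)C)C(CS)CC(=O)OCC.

HO– on an sp³ carbon → alcohol.
–C(=O)– with carbon on both sides → ketone.
C–N–C with sp³ carbons and no adjacent C=O → amine (secondary).
pendant –C6H5: benzene ring → arene.
pendant –COCH3: carbonyl C bonded to two carbons → ketone.
C–S–C linkage → sulfide (thioether).
pendant –COOCH3: carbonyl C bonded to C and –OCH3 → ester.
–OH on an sp³ carbon → alcohol (secondary).
pendant –OC(=O)CH3: an acyloxy group → ester.
–C(=O)–O–C with C on the carbonyl side → ester.
–C(=O)–O–C with C on the carbonyl side → ester.
pendant –OC(=O)CH3: an acyloxy group → ester.
pendant –CH2SH → thiol.
–C(=O)OCH2CH3: carbonyl C bonded to C and to –OEt → ester.
No segment is a ether: HOCH2 is alcohol, not ether; CH2SCH2 is sulfide, not ether; CH(COOCH3) is ester, not ether. → 0.

0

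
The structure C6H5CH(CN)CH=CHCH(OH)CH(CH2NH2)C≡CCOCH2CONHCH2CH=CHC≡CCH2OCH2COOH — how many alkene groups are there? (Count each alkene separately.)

2

C6H5– phenyl ring → arene.
pendant –C≡N: nitrile.
C=C double bond → alkene.
–OH on an sp³ carbon → alcohol (secondary).
pendant –CH2NH2: N on sp³ C, no adjacent C=O → amine.
C≡C triple bond → alkyne.
–C(=O)– with carbon on both sides → ketone.
–C(=O)–N– linkage → amide (the N is not an amine).
C=C double bond → alkene.
C≡C triple bond → alkyne.
C–O–C with sp³ carbons on both sides and no adjacent C=O → ether.
–COOH: carbonyl C bonded to –OH and C → carboxylic acid (the –OH is not a separate alcohol).
Alkene appears at: CH=CH, CH=CH → 2.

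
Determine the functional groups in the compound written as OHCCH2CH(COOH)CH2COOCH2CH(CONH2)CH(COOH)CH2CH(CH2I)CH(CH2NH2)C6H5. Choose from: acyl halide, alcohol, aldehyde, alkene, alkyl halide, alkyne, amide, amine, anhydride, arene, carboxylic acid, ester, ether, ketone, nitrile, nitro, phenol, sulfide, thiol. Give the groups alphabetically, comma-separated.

aldehyde, alkyl halide, amide, amine, arene, carboxylic acid, ester

Working along the chain:
  OHC: terminal –CHO: carbonyl C bonded to H and C → aldehyde.
  CH(COOH): pendant –COOH: carbonyl C bonded to C and –OH → carboxylic acid.
  CH2COOCH2: –C(=O)–O–C with C on the carbonyl side → ester.
  CH(CONH2): pendant –CONH2: carbonyl C bonded to C and N → amide.
  CH(COOH): pendant –COOH: carbonyl C bonded to C and –OH → carboxylic acid.
  CH(CH2I): pendant –CH2X: halogen on sp³ carbon → alkyl halide.
  CH(CH2NH2): pendant –CH2NH2: N on sp³ C, no adjacent C=O → amine.
  C6H5: –C6H5 phenyl ring → arene.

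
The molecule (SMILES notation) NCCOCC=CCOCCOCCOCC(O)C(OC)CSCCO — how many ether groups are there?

Reading the structure from left to right:
  H2NCH2: –NH2 on an sp³ carbon with no adjacent C=O → amine.
  CH2OCH2: C–O–C with sp³ carbons on both sides and no adjacent C=O → ether.
  CH=CH: C=C double bond → alkene.
  CH2OCH2: C–O–C with sp³ carbons on both sides and no adjacent C=O → ether.
  CH2OCH2: C–O–C with sp³ carbons on both sides and no adjacent C=O → ether.
  CH2OCH2: C–O–C with sp³ carbons on both sides and no adjacent C=O → ether.
  CH(OH): –OH on an sp³ carbon → alcohol (secondary).
  CH(OCH3): pendant –OCH3: C–O–C with sp³ C, no adjacent C=O → ether.
  CH2SCH2: C–S–C linkage → sulfide (thioether).
  CH2OH: –OH on an sp³ carbon → alcohol.
Ether appears at: CH2OCH2, CH2OCH2, CH2OCH2, CH2OCH2, CH(OCH3) → 5.

5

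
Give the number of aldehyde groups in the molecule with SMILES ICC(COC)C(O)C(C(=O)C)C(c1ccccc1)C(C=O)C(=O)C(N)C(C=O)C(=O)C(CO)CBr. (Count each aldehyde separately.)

2

halogen on an sp³ carbon → alkyl halide.
pendant –CH2OCH3: C–O–C linkage → ether.
–OH on an sp³ carbon → alcohol (secondary).
pendant –COCH3: carbonyl C bonded to two carbons → ketone.
pendant –C6H5: benzene ring → arene.
pendant –CHO: carbonyl C bonded to C and H → aldehyde.
–C(=O)– with carbon on both sides → ketone.
–NH2 on an sp³ carbon with no adjacent C=O → amine.
pendant –CHO: carbonyl C bonded to C and H → aldehyde.
–C(=O)– with carbon on both sides → ketone.
pendant –CH2OH on an sp³ backbone C → alcohol.
halogen on an sp³ carbon → alkyl halide.
Aldehyde appears at: CH(CHO), CH(CHO) → 2.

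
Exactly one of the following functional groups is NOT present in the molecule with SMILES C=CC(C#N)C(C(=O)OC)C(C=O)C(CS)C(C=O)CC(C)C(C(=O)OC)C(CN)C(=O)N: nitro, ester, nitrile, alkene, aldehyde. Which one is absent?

ester: present (CH(COOCH3) — pendant –COOCH3: carbonyl C bonded to C and –OCH3 → ester).
aldehyde: present (CH(CHO) — pendant –CHO: carbonyl C bonded to C and H → aldehyde).
alkene: present (CH2=CH — C=C double bond → alkene).
nitrile: present (CH(CN) — pendant –C≡N: nitrile).
nitro: no segment matches this pattern.

nitro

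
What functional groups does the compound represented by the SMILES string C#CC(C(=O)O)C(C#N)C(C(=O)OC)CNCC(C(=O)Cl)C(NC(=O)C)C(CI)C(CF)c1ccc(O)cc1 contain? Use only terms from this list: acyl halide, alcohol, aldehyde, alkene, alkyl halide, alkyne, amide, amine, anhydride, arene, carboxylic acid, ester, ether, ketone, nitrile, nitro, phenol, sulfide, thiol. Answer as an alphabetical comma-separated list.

Reading the structure from left to right:
  HC≡C: C≡C triple bond → alkyne.
  CH(COOH): pendant –COOH: carbonyl C bonded to C and –OH → carboxylic acid.
  CH(CN): pendant –C≡N: nitrile.
  CH(COOCH3): pendant –COOCH3: carbonyl C bonded to C and –OCH3 → ester.
  CH2NHCH2: C–N–C with sp³ carbons and no adjacent C=O → amine (secondary).
  CH(COCl): pendant –C(=O)X: carbonyl C bonded to C and halogen → acyl halide.
  CH(NHCOCH3): pendant –NHC(=O)CH3: N bonded to a carbonyl → amide (not amine).
  CH(CH2I): pendant –CH2X: halogen on sp³ carbon → alkyl halide.
  CH(CH2F): pendant –CH2X: halogen on sp³ carbon → alkyl halide.
  C6H4OH: –OH attached directly to an aromatic ring → phenol (not alcohol); the ring itself is an arene.

acyl halide, alkyl halide, alkyne, amide, amine, arene, carboxylic acid, ester, nitrile, phenol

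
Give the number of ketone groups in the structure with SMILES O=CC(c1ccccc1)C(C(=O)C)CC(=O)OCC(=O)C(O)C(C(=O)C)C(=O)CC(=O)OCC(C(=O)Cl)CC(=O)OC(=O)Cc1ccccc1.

Working along the chain:
  OHC: terminal –CHO: carbonyl C bonded to H and C → aldehyde.
  CH(C6H5): pendant –C6H5: benzene ring → arene.
  CH(COCH3): pendant –COCH3: carbonyl C bonded to two carbons → ketone.
  CH2COOCH2: –C(=O)–O–C with C on the carbonyl side → ester.
  CO: –C(=O)– with carbon on both sides → ketone.
  CH(OH): –OH on an sp³ carbon → alcohol (secondary).
  CH(COCH3): pendant –COCH3: carbonyl C bonded to two carbons → ketone.
  CO: –C(=O)– with carbon on both sides → ketone.
  CH2COOCH2: –C(=O)–O–C with C on the carbonyl side → ester.
  CH(COCl): pendant –C(=O)X: carbonyl C bonded to C and halogen → acyl halide.
  CH2CO-O-COCH2: two acyl groups sharing one oxygen, –C(=O)–O–C(=O)– → anhydride.
  C6H5: –C6H5 phenyl ring → arene.
Ketone appears at: CH(COCH3), CO, CH(COCH3), CO → 4.

4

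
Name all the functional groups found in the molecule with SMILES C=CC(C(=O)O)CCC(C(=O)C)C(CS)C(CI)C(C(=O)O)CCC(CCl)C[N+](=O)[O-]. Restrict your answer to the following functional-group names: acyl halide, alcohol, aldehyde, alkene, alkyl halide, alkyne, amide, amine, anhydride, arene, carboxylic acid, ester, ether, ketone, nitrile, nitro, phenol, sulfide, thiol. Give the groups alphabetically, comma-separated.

Working along the chain:
  CH2=CH: C=C double bond → alkene.
  CH(COOH): pendant –COOH: carbonyl C bonded to C and –OH → carboxylic acid.
  CH(COCH3): pendant –COCH3: carbonyl C bonded to two carbons → ketone.
  CH(CH2SH): pendant –CH2SH → thiol.
  CH(CH2I): pendant –CH2X: halogen on sp³ carbon → alkyl halide.
  CH(COOH): pendant –COOH: carbonyl C bonded to C and –OH → carboxylic acid.
  CH(CH2Cl): pendant –CH2X: halogen on sp³ carbon → alkyl halide.
  CH2NO2: –NO2 on carbon → nitro group.

alkene, alkyl halide, carboxylic acid, ketone, nitro, thiol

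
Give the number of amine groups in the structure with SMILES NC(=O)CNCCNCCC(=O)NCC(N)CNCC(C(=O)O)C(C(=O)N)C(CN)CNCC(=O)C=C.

Taking each segment in turn:
  H2NCO: –C(=O)NH2: carbonyl C bonded to C and to N → amide (the N is not a separate amine).
  CH2NHCH2: C–N–C with sp³ carbons and no adjacent C=O → amine (secondary).
  CH2NHCH2: C–N–C with sp³ carbons and no adjacent C=O → amine (secondary).
  CH2CONHCH2: –C(=O)–N– linkage → amide (the N is not an amine).
  CH(NH2): –NH2 on an sp³ carbon with no adjacent C=O → amine.
  CH2NHCH2: C–N–C with sp³ carbons and no adjacent C=O → amine (secondary).
  CH(COOH): pendant –COOH: carbonyl C bonded to C and –OH → carboxylic acid.
  CH(CONH2): pendant –CONH2: carbonyl C bonded to C and N → amide.
  CH(CH2NH2): pendant –CH2NH2: N on sp³ C, no adjacent C=O → amine.
  CH2NHCH2: C–N–C with sp³ carbons and no adjacent C=O → amine (secondary).
  CO: –C(=O)– with carbon on both sides → ketone.
  CH=CH2: C=C double bond → alkene.
Amine appears at: CH2NHCH2, CH2NHCH2, CH(NH2), CH2NHCH2, CH(CH2NH2), CH2NHCH2 → 6.

6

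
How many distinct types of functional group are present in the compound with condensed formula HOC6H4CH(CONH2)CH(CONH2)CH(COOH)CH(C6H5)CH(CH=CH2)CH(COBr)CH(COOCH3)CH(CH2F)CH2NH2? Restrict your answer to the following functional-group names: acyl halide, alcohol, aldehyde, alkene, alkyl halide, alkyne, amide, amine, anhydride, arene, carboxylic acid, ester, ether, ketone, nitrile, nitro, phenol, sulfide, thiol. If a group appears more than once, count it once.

Taking each segment in turn:
  HOC6H4: –OH attached directly to an aromatic ring → phenol (not alcohol); the ring itself is an arene.
  CH(CONH2): pendant –CONH2: carbonyl C bonded to C and N → amide.
  CH(CONH2): pendant –CONH2: carbonyl C bonded to C and N → amide.
  CH(COOH): pendant –COOH: carbonyl C bonded to C and –OH → carboxylic acid.
  CH(C6H5): pendant –C6H5: benzene ring → arene.
  CH(CH=CH2): pendant –CH=CH2: C=C double bond → alkene.
  CH(COBr): pendant –C(=O)X: carbonyl C bonded to C and halogen → acyl halide.
  CH(COOCH3): pendant –COOCH3: carbonyl C bonded to C and –OCH3 → ester.
  CH(CH2F): pendant –CH2X: halogen on sp³ carbon → alkyl halide.
  CH2NH2: –NH2 on an sp³ carbon with no adjacent C=O → amine.
Distinct types present: acyl halide, alkene, alkyl halide, amide, amine, arene, carboxylic acid, ester, phenol.

9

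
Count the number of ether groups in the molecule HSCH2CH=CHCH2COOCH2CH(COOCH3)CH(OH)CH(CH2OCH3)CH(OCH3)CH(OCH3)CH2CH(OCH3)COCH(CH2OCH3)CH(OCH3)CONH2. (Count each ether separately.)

Working along the chain:
  HSCH2: –SH on an sp³ carbon → thiol.
  CH=CH: C=C double bond → alkene.
  CH2COOCH2: –C(=O)–O–C with C on the carbonyl side → ester.
  CH(COOCH3): pendant –COOCH3: carbonyl C bonded to C and –OCH3 → ester.
  CH(OH): –OH on an sp³ carbon → alcohol (secondary).
  CH(CH2OCH3): pendant –CH2OCH3: C–O–C linkage → ether.
  CH(OCH3): pendant –OCH3: C–O–C with sp³ C, no adjacent C=O → ether.
  CH(OCH3): pendant –OCH3: C–O–C with sp³ C, no adjacent C=O → ether.
  CH(OCH3): pendant –OCH3: C–O–C with sp³ C, no adjacent C=O → ether.
  CO: –C(=O)– with carbon on both sides → ketone.
  CH(CH2OCH3): pendant –CH2OCH3: C–O–C linkage → ether.
  CH(OCH3): pendant –OCH3: C–O–C with sp³ C, no adjacent C=O → ether.
  CONH2: –C(=O)NH2: carbonyl C bonded to C and to N → amide (the N is not a separate amine).
Ether appears at: CH(CH2OCH3), CH(OCH3), CH(OCH3), CH(OCH3), CH(CH2OCH3), CH(OCH3) → 6.

6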